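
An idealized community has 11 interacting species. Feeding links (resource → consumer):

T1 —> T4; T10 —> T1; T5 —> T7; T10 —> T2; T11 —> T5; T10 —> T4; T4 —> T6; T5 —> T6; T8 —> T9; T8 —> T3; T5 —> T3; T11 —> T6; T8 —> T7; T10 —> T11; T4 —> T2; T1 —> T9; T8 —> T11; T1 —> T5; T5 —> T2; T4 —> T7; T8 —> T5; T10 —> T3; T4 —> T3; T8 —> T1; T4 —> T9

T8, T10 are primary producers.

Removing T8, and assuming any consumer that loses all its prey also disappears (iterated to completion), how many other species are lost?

Remove T8.
Every predator of it retains at least one other prey: T1 still has T10; T11 still has T10; T5 still has T1, T11; T7 still has T5, T4; T3 still has T10, T5, T4; T9 still has T1, T4.
No consumer loses all prey, so no secondary extinctions occur.

0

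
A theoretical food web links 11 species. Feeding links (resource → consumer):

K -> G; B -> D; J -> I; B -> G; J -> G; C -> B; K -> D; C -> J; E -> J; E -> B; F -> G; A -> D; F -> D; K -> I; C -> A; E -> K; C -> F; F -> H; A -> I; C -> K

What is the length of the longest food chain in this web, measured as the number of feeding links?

2 links

One longest chain: C → B → G.
It has 3 species and 2 links.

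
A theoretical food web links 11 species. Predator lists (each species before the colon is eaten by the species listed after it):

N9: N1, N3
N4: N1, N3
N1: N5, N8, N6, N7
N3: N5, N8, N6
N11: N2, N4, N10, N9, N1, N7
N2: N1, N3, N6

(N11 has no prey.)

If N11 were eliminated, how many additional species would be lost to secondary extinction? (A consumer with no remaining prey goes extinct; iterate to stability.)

10

Remove N11.
Round 1: N2 (all prey gone), N4 (all prey gone), N10 (all prey gone), N9 (all prey gone) → extinct.
Round 2: N1 (all prey gone), N3 (all prey gone) → extinct.
Round 3: N5 (all prey gone), N8 (all prey gone), N6 (all prey gone), N7 (all prey gone) → extinct.
No further losses. Total secondary extinctions: 10.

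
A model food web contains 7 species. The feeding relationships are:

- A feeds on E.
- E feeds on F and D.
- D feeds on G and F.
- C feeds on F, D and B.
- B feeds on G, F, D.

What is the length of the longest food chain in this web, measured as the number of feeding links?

3 links

One longest chain: G → D → E → A.
It has 4 species and 3 links.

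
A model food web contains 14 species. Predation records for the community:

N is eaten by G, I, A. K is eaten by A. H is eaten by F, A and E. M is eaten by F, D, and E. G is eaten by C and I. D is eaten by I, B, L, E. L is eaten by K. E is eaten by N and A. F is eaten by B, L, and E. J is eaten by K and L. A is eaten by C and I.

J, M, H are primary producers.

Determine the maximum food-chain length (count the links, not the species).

5 links

One longest chain: M → F → E → N → G → C.
It has 6 species and 5 links.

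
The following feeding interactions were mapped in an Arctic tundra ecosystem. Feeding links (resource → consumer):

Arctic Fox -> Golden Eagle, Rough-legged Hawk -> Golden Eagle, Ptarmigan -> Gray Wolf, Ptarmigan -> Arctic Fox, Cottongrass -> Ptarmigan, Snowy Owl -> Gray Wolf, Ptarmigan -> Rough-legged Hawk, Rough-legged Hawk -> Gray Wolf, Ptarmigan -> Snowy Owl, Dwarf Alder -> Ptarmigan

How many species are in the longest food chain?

4 species

One longest chain: Dwarf Alder → Ptarmigan → Snowy Owl → Gray Wolf.
It has 4 species and 3 links.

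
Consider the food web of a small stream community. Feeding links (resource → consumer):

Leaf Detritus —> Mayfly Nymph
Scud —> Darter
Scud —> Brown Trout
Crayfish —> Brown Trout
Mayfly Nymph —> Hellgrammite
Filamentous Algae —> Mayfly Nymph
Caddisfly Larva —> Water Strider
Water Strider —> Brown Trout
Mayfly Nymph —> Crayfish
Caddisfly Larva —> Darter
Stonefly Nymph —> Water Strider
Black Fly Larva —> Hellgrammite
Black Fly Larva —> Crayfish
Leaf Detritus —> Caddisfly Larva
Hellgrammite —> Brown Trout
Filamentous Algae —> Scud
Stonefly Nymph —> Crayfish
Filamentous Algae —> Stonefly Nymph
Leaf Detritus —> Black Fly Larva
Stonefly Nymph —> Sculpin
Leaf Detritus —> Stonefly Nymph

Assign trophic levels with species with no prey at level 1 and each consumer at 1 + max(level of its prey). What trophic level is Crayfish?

Trophic level 3

Leaf Detritus has no prey (basal) → level 1.
Black Fly Larva eats Leaf Detritus → level 2.
Crayfish eats Black Fly Larva (level 2); other prey at levels: Stonefly Nymph 2, Mayfly Nymph 2 → level 3.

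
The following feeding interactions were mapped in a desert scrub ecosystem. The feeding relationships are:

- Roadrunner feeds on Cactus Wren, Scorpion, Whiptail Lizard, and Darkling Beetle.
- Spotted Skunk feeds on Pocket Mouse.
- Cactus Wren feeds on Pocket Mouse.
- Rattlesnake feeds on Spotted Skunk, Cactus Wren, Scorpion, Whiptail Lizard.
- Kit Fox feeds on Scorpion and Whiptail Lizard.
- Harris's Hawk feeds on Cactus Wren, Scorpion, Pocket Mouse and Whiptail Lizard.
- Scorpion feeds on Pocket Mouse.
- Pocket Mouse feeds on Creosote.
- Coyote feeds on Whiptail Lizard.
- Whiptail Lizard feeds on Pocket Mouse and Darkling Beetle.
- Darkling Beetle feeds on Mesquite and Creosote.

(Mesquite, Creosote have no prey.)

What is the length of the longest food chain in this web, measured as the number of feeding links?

3 links

One longest chain: Mesquite → Darkling Beetle → Whiptail Lizard → Harris's Hawk.
It has 4 species and 3 links.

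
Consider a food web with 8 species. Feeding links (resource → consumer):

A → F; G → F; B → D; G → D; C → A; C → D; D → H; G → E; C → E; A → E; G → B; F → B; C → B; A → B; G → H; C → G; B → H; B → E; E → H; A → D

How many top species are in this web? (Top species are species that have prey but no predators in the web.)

Top species (has prey, but nothing eats it): H.
Count: 1.

1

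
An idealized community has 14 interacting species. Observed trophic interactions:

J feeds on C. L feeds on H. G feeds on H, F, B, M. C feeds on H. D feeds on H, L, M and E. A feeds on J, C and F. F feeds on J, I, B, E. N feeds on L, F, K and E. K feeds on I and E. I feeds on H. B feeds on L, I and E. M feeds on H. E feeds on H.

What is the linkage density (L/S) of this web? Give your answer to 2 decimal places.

There are L = 30 links among S = 14 species.
L/S = 30/14 = 2.1429 ≈ 2.14.

L/S = 2.14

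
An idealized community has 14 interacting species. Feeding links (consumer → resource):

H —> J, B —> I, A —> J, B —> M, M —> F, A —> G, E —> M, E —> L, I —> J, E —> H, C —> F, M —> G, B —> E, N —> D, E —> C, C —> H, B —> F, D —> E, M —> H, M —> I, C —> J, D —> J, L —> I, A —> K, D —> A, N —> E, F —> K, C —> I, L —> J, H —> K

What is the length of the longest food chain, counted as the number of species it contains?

6 species

One longest chain: K → F → M → E → D → N.
It has 6 species and 5 links.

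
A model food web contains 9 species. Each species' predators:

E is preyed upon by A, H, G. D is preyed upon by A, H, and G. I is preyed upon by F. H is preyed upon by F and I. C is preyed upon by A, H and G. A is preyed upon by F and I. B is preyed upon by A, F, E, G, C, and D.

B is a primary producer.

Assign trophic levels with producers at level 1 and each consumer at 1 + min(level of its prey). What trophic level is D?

Trophic level 2

B is a producer → level 1.
D eats B → level 2.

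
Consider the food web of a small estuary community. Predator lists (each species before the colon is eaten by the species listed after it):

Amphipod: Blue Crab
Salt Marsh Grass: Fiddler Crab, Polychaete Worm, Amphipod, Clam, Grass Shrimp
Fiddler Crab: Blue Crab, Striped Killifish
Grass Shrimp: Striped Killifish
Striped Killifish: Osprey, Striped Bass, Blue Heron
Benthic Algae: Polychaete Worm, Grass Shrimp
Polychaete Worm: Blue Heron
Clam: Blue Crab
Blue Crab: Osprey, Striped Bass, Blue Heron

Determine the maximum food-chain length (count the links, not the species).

One longest chain: Salt Marsh Grass → Fiddler Crab → Striped Killifish → Osprey.
It has 4 species and 3 links.

3 links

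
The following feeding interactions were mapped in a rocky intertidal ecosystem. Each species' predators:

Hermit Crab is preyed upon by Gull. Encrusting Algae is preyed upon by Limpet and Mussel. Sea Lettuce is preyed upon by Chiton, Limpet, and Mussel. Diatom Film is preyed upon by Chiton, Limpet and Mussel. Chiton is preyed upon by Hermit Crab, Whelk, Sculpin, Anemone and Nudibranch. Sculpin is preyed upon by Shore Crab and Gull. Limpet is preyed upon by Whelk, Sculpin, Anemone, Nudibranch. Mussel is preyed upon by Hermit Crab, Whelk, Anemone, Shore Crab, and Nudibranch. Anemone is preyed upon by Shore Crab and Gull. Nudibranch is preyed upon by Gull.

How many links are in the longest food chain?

3 links

One longest chain: Sea Lettuce → Chiton → Anemone → Shore Crab.
It has 4 species and 3 links.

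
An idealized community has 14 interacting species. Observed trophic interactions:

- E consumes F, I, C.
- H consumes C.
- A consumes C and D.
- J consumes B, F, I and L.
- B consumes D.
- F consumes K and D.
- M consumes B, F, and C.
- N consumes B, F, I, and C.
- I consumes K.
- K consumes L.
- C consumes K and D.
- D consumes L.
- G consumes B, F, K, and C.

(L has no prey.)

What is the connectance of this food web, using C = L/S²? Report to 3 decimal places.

C = 0.148

The web has S = 14 species and L = 29 feeding links.
C = L / S² = 29 / 196 = 0.1480 ≈ 0.148.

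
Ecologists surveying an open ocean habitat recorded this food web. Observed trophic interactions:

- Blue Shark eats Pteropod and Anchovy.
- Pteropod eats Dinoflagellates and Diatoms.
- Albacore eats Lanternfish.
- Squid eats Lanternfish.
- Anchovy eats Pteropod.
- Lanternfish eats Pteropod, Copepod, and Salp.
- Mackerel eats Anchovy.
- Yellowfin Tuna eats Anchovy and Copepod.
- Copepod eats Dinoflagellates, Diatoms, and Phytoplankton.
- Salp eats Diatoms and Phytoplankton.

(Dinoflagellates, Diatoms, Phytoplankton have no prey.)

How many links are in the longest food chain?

One longest chain: Dinoflagellates → Copepod → Lanternfish → Squid.
It has 4 species and 3 links.

3 links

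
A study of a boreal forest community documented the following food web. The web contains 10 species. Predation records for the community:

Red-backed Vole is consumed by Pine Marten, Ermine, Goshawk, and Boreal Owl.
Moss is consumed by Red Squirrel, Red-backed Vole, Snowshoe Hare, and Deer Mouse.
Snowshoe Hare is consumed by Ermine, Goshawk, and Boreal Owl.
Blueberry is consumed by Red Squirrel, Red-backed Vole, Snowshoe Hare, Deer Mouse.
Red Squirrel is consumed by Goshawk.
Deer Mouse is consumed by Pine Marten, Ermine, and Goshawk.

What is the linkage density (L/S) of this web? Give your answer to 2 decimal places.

L/S = 1.90

There are L = 19 links among S = 10 species.
L/S = 19/10 = 1.9000 ≈ 1.90.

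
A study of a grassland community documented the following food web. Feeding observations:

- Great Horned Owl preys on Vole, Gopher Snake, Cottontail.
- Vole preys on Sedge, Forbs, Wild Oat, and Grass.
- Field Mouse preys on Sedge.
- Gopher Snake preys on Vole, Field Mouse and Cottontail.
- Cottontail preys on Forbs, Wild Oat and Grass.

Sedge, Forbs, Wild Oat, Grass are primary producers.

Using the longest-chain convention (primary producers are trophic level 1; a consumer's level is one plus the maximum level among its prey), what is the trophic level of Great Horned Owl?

Sedge is a producer → level 1.
Field Mouse eats Sedge → level 2.
Gopher Snake eats Field Mouse (level 2); other prey at levels: Vole 2, Cottontail 2 → level 3.
Great Horned Owl eats Gopher Snake (level 3); other prey at levels: Vole 2, Cottontail 2 → level 4.

Trophic level 4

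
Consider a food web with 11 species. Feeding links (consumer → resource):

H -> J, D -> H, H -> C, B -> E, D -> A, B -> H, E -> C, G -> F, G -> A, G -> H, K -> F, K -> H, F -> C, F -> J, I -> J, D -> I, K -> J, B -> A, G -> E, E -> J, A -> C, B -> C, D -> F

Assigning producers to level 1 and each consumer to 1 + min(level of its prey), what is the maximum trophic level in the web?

Producers (level 1): J, C.
Following each consumer down to its lowest-level prey: J → F → G (levels 1 through 3).
All prey of G (F 2, E 2, H 2, A 2) are at level 2 or above, so G is at level 1 + 2 = 3.
Every consumer has at least one prey at level 2 or below, so none exceeds level 3.

3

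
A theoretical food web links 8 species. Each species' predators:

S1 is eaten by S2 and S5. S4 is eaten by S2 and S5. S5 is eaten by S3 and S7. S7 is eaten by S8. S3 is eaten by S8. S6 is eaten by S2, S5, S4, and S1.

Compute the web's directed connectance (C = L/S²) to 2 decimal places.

C = 0.19

The web has S = 8 species and L = 12 feeding links.
C = L / S² = 12 / 64 = 0.1875 ≈ 0.19.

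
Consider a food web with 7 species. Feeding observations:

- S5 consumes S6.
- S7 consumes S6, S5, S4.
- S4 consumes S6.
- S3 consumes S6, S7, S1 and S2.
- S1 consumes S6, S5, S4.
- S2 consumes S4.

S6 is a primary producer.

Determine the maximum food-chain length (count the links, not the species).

One longest chain: S6 → S4 → S1 → S3.
It has 4 species and 3 links.

3 links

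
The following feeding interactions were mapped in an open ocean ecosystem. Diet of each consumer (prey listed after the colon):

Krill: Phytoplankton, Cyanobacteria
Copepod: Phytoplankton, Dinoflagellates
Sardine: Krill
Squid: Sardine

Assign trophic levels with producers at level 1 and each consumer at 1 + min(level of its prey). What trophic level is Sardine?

Phytoplankton is a producer → level 1.
Krill eats Phytoplankton → level 2.
Sardine eats Krill → level 3.
No prey of Sardine is below level 2, so 3 is the minimum.

Trophic level 3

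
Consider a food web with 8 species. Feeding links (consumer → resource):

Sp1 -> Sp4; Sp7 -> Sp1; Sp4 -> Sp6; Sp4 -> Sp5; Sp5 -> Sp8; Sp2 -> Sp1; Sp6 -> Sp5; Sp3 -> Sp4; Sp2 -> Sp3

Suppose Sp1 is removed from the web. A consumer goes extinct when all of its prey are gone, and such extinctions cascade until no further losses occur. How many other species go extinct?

Remove Sp1.
Round 1: Sp7 (all prey gone) → extinct.
No further losses. Total secondary extinctions: 1.

1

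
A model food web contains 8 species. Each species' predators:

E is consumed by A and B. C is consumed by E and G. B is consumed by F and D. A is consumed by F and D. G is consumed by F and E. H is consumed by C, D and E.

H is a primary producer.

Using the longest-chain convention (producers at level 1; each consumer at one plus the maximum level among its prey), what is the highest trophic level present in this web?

6

Producers (level 1): H.
H → C → G → E → B → F gives F level 6.
No species has a prey at level 6, so no species reaches level 7.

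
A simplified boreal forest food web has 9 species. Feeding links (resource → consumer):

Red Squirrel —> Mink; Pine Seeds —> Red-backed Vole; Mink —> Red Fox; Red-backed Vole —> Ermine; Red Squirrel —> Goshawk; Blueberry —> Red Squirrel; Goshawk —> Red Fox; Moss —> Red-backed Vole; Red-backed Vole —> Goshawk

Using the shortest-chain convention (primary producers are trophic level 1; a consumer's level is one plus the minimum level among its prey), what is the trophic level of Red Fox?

Blueberry is a producer → level 1.
Red Squirrel eats Blueberry → level 2.
Mink eats Red Squirrel → level 3.
Red Fox eats Mink → level 4.
No prey of Red Fox is below level 3, so 4 is the minimum.

Trophic level 4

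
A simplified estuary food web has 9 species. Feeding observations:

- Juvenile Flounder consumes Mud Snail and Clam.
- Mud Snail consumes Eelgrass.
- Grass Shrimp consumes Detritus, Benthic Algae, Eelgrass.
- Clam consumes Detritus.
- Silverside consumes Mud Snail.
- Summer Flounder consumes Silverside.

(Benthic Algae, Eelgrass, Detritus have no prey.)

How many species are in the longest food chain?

One longest chain: Eelgrass → Mud Snail → Silverside → Summer Flounder.
It has 4 species and 3 links.

4 species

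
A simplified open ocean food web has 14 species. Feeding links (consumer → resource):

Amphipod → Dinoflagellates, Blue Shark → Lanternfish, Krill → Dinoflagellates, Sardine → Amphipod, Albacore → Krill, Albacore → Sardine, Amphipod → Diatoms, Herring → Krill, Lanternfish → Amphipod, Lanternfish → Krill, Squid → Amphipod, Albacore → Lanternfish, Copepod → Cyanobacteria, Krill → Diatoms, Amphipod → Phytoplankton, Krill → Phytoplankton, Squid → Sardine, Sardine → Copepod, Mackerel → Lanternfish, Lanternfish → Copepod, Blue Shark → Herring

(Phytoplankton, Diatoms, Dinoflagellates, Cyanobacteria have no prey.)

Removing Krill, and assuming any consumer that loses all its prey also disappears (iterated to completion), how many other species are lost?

Remove Krill.
Round 1: Herring (all prey gone) → extinct.
No further losses. Total secondary extinctions: 1.

1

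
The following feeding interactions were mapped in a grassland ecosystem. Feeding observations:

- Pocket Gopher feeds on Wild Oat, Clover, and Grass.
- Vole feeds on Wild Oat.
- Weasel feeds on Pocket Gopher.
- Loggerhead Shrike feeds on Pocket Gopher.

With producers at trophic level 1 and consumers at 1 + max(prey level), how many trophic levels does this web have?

3

Producers (level 1): Clover, Grass, Wild Oat.
Clover → Pocket Gopher → Weasel gives Weasel level 3.
No species has a prey at level 3, so no species reaches level 4.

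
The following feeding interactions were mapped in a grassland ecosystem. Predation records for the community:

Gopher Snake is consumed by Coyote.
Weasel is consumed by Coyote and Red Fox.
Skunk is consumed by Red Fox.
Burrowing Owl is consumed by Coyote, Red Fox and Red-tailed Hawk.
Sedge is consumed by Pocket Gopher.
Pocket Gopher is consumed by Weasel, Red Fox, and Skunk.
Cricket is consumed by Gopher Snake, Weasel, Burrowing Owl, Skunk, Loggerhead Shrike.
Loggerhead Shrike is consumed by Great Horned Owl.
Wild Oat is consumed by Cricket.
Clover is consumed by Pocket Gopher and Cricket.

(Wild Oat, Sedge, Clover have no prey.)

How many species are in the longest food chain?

4 species

One longest chain: Wild Oat → Cricket → Burrowing Owl → Red-tailed Hawk.
It has 4 species and 3 links.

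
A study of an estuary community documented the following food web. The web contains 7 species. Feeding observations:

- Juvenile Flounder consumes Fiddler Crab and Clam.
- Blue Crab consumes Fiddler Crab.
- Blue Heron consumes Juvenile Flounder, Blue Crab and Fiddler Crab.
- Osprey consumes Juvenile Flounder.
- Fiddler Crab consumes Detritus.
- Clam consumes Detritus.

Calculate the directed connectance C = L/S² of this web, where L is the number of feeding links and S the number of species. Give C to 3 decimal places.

The web has S = 7 species and L = 9 feeding links.
C = L / S² = 9 / 49 = 0.1837 ≈ 0.184.

C = 0.184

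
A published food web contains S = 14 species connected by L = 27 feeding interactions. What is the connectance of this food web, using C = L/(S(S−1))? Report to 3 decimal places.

The web has S = 14 species and L = 27 feeding links.
C = L / (S(S−1)) = 27 / 182 = 0.1484 ≈ 0.148.

C = 0.148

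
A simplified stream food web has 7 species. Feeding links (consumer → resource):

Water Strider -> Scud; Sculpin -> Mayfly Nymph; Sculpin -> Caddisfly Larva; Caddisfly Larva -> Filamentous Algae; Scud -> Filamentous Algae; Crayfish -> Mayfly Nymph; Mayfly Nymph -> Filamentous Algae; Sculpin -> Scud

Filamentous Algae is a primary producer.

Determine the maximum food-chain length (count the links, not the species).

One longest chain: Filamentous Algae → Mayfly Nymph → Crayfish.
It has 3 species and 2 links.

2 links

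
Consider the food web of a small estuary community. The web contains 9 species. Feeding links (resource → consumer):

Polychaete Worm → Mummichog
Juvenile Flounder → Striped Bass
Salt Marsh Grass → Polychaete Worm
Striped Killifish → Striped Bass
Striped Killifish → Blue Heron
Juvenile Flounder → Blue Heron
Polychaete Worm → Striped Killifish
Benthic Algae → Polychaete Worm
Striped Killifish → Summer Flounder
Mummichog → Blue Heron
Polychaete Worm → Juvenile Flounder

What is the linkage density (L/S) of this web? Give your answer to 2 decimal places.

L/S = 1.22

There are L = 11 links among S = 9 species.
L/S = 11/9 = 1.2222 ≈ 1.22.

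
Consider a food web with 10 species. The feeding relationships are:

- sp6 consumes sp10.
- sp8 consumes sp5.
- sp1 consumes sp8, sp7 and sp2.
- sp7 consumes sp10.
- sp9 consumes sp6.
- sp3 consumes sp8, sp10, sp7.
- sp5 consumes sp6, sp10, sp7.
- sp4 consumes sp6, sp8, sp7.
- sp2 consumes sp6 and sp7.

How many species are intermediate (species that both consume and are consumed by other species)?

Intermediate species (has both prey and predators): sp7, sp6, sp5, sp2, sp8.
Count: 5.

5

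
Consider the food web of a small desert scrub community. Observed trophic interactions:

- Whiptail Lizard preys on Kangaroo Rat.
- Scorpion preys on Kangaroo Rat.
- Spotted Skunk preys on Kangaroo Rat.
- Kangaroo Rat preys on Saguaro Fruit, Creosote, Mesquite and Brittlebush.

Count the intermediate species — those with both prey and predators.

Intermediate species (has both prey and predators): Kangaroo Rat.
Count: 1.

1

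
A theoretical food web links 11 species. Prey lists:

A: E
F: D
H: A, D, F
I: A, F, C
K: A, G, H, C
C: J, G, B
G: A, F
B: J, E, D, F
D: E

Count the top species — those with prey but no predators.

Top species (has prey, but nothing eats it): I, K.
Count: 2.

2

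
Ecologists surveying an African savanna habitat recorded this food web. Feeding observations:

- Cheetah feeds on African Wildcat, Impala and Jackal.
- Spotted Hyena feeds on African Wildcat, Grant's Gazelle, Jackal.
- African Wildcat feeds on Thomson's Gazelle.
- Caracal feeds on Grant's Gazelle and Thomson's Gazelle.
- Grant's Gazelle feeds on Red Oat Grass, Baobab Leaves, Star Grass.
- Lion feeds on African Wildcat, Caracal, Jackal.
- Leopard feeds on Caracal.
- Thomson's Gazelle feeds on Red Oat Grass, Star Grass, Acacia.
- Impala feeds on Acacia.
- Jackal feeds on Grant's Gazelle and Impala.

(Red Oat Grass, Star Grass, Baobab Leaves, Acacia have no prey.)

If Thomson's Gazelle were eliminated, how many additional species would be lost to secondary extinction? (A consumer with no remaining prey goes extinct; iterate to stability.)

1

Remove Thomson's Gazelle.
Round 1: African Wildcat (all prey gone) → extinct.
No further losses. Total secondary extinctions: 1.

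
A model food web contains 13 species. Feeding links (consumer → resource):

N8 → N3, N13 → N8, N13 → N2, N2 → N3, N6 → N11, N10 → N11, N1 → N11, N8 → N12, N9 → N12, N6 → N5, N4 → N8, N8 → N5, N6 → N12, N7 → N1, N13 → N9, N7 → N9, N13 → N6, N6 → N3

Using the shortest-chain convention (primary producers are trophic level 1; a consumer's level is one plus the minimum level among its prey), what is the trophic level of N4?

N12 is a producer → level 1.
N8 eats N12 → level 2.
N4 eats N8 → level 3.
No prey of N4 is below level 2, so 3 is the minimum.

Trophic level 3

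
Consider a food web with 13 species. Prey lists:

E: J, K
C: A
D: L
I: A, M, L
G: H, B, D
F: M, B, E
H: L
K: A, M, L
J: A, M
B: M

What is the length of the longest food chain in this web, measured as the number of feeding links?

3 links

One longest chain: A → K → E → F.
It has 4 species and 3 links.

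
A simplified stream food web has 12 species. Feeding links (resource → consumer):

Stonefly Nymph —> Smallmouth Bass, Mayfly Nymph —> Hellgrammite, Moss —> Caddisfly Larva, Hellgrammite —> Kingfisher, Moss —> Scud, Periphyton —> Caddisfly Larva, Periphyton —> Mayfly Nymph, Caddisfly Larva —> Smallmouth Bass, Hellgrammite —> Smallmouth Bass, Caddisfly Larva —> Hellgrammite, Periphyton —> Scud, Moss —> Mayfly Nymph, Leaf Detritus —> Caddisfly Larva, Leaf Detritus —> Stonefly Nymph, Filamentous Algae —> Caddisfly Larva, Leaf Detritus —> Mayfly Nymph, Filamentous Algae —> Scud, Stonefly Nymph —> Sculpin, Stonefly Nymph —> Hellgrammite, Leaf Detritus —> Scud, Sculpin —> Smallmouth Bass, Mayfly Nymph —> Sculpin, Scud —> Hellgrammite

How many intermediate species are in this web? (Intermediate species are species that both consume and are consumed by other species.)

6

Intermediate species (has both prey and predators): Mayfly Nymph, Caddisfly Larva, Scud, Stonefly Nymph, Sculpin, Hellgrammite.
Count: 6.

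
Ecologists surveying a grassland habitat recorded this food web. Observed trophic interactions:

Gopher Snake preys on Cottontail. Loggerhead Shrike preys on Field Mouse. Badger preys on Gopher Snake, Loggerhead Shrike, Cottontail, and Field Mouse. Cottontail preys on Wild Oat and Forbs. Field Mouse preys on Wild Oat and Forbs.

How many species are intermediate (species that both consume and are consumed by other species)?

4

Intermediate species (has both prey and predators): Cottontail, Field Mouse, Loggerhead Shrike, Gopher Snake.
Count: 4.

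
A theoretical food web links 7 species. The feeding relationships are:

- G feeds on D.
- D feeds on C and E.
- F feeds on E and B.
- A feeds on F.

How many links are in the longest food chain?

One longest chain: E → D → G.
It has 3 species and 2 links.

2 links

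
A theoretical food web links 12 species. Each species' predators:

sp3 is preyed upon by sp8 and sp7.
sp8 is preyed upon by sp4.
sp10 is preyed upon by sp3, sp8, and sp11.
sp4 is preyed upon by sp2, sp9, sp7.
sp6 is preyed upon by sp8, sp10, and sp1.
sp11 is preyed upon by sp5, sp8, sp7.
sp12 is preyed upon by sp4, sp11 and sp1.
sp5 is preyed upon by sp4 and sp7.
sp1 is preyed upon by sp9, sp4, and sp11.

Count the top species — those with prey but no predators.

Top species (has prey, but nothing eats it): sp2, sp9, sp7.
Count: 3.

3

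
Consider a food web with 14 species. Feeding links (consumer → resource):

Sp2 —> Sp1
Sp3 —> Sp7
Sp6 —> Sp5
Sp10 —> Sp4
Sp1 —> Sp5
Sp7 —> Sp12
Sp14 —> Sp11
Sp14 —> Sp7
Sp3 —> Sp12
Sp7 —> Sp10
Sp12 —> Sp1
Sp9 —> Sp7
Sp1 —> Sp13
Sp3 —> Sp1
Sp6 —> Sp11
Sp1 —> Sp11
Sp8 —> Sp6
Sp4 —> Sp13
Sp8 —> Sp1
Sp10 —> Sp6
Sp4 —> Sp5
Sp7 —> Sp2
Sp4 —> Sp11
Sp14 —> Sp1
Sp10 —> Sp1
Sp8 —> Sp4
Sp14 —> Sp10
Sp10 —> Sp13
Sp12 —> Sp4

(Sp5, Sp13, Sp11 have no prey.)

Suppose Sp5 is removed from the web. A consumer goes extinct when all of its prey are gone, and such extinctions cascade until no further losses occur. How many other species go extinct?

Remove Sp5.
Every predator of it retains at least one other prey: Sp1 still has Sp13, Sp11; Sp6 still has Sp11; Sp4 still has Sp13, Sp11.
No consumer loses all prey, so no secondary extinctions occur.

0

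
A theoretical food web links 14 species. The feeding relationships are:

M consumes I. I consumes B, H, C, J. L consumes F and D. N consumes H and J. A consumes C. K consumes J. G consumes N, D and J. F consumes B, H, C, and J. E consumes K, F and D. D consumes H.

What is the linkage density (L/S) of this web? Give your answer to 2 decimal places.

L/S = 1.57

There are L = 22 links among S = 14 species.
L/S = 22/14 = 1.5714 ≈ 1.57.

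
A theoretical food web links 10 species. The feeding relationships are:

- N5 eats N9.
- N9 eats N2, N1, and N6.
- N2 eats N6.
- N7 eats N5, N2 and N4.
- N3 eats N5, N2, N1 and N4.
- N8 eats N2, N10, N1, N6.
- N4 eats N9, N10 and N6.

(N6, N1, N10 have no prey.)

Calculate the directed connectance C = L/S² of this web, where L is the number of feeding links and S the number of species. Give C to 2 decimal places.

C = 0.19

The web has S = 10 species and L = 19 feeding links.
C = L / S² = 19 / 100 = 0.1900 ≈ 0.19.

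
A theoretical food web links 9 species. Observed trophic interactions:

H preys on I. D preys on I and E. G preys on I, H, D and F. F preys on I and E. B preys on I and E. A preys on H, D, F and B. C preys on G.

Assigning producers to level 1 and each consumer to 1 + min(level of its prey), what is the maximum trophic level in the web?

Producers (level 1): E, I.
Following each consumer down to its lowest-level prey: I → H → A (levels 1 through 3).
All prey of A (H 2, F 2, D 2, B 2) are at level 2 or above, so A is at level 1 + 2 = 3.
Every consumer has at least one prey at level 2 or below, so none exceeds level 3.

3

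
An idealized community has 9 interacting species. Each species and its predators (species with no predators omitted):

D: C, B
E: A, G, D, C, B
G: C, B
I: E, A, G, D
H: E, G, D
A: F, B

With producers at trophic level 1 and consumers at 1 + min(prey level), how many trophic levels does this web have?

Producers (level 1): H, I.
Following each consumer down to its lowest-level prey: I → A → F (levels 1 through 3).
All prey of F (A 2) are at level 2 or above, so F is at level 1 + 2 = 3.
Every consumer has at least one prey at level 2 or below, so none exceeds level 3.

3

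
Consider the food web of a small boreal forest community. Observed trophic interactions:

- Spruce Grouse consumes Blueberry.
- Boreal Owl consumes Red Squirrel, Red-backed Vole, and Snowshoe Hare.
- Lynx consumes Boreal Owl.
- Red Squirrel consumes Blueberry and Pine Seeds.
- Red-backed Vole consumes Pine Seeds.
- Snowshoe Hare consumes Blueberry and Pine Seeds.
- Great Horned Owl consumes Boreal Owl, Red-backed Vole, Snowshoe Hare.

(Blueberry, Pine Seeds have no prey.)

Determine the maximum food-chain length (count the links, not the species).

One longest chain: Pine Seeds → Red-backed Vole → Boreal Owl → Lynx.
It has 4 species and 3 links.

3 links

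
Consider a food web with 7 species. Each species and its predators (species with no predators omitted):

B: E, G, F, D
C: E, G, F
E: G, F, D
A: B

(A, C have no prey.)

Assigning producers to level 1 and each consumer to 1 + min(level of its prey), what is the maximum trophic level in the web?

Producers (level 1): A, C.
Following each consumer down to its lowest-level prey: A → B → D (levels 1 through 3).
All prey of D (B 2, E 2) are at level 2 or above, so D is at level 1 + 2 = 3.
Every consumer has at least one prey at level 2 or below, so none exceeds level 3.

3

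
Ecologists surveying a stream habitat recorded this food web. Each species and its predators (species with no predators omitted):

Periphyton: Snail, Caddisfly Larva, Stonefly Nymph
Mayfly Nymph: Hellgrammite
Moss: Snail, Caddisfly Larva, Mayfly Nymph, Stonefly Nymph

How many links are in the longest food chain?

One longest chain: Moss → Mayfly Nymph → Hellgrammite.
It has 3 species and 2 links.

2 links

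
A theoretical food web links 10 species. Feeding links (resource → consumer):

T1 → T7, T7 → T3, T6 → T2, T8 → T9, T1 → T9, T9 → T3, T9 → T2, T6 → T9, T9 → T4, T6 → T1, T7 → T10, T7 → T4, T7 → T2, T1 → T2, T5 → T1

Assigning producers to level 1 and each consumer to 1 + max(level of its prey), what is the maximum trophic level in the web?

Producers (level 1): T6, T5, T8.
T6 → T1 → T7 → T2 gives T2 level 4.
No species has a prey at level 4, so no species reaches level 5.

4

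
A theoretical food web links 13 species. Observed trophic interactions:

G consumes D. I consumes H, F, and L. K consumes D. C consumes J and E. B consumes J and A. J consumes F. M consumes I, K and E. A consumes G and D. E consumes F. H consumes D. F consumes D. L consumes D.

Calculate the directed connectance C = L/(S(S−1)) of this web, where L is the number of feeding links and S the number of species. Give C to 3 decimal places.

C = 0.122

The web has S = 13 species and L = 19 feeding links.
C = L / (S(S−1)) = 19 / 156 = 0.1218 ≈ 0.122.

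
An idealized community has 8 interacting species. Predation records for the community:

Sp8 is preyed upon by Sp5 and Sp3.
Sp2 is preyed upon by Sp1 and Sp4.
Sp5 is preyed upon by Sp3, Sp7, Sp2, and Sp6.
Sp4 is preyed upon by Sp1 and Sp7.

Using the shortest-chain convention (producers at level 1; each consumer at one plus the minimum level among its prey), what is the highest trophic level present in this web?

4

Producers (level 1): Sp8.
Following each consumer down to its lowest-level prey: Sp8 → Sp5 → Sp2 → Sp1 (levels 1 through 4).
All prey of Sp1 (Sp2 3, Sp4 4) are at level 3 or above, so Sp1 is at level 1 + 3 = 4.
Every consumer has at least one prey at level 3 or below, so none exceeds level 4.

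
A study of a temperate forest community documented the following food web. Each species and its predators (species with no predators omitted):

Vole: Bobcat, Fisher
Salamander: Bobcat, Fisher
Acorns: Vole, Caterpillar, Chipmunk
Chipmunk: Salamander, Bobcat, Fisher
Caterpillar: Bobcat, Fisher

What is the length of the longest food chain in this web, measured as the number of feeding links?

3 links

One longest chain: Acorns → Chipmunk → Salamander → Bobcat.
It has 4 species and 3 links.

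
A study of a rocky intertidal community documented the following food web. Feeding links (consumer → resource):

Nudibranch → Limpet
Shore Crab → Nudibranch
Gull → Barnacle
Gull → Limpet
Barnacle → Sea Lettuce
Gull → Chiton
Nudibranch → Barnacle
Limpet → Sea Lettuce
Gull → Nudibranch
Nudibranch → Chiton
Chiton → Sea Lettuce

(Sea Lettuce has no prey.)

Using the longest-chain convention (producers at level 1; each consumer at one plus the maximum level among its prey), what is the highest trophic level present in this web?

4

Producers (level 1): Sea Lettuce.
Sea Lettuce → Limpet → Nudibranch → Gull gives Gull level 4.
No species has a prey at level 4, so no species reaches level 5.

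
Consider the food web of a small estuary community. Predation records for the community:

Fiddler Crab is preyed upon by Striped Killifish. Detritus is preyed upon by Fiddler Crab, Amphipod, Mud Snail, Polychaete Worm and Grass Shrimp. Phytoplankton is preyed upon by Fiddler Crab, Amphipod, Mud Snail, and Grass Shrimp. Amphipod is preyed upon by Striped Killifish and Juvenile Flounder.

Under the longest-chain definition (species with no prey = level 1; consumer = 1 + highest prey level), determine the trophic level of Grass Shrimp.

Trophic level 2

Detritus has no prey (basal) → level 1.
Grass Shrimp eats Detritus (level 1); other prey at levels: Phytoplankton 1 → level 2.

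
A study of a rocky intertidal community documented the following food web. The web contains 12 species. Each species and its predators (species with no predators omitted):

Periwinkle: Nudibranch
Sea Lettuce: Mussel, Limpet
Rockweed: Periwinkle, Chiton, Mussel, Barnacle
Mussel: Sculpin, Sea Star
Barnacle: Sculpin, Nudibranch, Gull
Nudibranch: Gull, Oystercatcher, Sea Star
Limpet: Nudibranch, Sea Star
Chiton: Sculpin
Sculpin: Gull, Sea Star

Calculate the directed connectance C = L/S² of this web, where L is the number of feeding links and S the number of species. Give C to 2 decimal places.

The web has S = 12 species and L = 20 feeding links.
C = L / S² = 20 / 144 = 0.1389 ≈ 0.14.

C = 0.14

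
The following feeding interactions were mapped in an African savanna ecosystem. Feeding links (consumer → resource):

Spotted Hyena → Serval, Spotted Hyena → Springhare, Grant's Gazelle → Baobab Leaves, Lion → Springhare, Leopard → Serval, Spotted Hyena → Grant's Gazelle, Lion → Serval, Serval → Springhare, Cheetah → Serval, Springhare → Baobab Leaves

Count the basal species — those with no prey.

Basal species (no prey listed): Baobab Leaves.
Count: 1.

1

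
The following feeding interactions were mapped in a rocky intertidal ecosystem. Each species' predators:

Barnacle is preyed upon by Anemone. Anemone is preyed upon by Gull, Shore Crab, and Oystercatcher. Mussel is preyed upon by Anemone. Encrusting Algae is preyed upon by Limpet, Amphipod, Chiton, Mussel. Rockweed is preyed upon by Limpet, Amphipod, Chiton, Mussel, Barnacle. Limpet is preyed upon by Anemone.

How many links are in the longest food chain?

3 links

One longest chain: Encrusting Algae → Limpet → Anemone → Gull.
It has 4 species and 3 links.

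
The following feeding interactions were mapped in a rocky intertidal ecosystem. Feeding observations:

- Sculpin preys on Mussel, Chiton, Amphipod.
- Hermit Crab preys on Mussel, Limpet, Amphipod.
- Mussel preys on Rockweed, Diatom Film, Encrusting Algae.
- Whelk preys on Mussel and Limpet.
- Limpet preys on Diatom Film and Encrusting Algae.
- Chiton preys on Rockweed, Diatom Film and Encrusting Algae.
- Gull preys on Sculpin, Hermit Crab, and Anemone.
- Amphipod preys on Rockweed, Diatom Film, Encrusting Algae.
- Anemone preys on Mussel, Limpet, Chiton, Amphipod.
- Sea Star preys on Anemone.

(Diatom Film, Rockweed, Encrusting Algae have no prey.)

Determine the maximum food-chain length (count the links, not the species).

One longest chain: Diatom Film → Amphipod → Hermit Crab → Gull.
It has 4 species and 3 links.

3 links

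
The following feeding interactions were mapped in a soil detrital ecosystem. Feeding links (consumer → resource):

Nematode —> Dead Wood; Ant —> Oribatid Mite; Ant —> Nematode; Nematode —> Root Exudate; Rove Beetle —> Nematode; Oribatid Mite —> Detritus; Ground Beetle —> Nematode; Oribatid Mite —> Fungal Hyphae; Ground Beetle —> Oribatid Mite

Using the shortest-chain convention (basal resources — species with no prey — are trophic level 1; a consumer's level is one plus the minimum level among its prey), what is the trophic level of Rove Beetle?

Root Exudate has no prey (basal) → level 1.
Nematode eats Root Exudate → level 2.
Rove Beetle eats Nematode → level 3.
No prey of Rove Beetle is below level 2, so 3 is the minimum.

Trophic level 3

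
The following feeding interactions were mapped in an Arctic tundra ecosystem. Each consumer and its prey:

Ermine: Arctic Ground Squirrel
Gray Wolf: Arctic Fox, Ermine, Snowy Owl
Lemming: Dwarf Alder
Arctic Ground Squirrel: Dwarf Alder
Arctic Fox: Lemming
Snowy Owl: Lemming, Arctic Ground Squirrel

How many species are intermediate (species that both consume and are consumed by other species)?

5

Intermediate species (has both prey and predators): Lemming, Arctic Ground Squirrel, Arctic Fox, Ermine, Snowy Owl.
Count: 5.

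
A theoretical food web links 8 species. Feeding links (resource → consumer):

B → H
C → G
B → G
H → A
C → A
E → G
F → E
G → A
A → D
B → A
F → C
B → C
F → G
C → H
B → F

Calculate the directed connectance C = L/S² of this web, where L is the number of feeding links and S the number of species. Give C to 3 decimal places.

C = 0.234

The web has S = 8 species and L = 15 feeding links.
C = L / S² = 15 / 64 = 0.2344 ≈ 0.234.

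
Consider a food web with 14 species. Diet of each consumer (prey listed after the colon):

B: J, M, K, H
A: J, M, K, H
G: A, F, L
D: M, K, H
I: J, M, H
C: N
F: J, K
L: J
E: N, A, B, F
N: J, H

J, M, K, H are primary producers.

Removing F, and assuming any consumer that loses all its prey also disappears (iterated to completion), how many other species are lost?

0

Remove F.
Every predator of it retains at least one other prey: G still has A, L; E still has N, A, B.
No consumer loses all prey, so no secondary extinctions occur.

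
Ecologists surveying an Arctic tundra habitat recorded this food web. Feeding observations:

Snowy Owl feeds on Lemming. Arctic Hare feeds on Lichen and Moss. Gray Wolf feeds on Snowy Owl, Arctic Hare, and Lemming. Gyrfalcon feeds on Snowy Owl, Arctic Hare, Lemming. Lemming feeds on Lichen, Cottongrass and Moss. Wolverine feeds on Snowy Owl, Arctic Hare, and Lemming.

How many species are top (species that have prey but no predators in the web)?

Top species (has prey, but nothing eats it): Gray Wolf, Wolverine, Gyrfalcon.
Count: 3.

3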